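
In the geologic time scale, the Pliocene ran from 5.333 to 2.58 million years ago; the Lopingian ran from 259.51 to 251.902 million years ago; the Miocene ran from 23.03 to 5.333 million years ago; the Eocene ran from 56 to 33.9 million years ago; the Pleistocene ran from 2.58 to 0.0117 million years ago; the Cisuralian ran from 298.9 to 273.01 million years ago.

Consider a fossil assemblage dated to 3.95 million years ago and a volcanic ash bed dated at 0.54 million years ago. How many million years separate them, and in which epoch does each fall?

3.41 million years apart; the first in the Pliocene, the second in the Pleistocene

Elapsed time: 3.95 − 0.54 = 3.41 Myr.
3.95 Ma lies within 5.333–2.58 Ma: Pliocene.
0.54 Ma lies within 2.58–0.0117 Ma: Pleistocene.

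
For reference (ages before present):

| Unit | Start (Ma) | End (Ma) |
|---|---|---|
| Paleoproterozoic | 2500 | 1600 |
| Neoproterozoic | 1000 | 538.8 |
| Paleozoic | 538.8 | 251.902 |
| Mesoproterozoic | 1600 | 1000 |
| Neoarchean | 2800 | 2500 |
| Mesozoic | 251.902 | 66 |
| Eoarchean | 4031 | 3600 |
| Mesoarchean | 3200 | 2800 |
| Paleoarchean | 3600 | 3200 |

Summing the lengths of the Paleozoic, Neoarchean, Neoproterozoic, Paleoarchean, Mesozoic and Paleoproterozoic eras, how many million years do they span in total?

2534 million years

Duration is start − end for each: (538.8 − 251.902) + (2800 − 2500) + (1000 − 538.8) + (3600 − 3200) + (251.902 − 66) + (2500 − 1600).
That is 286.898 + 300 + 461.2 + 400 + 185.902 + 900, which totals 2534 million years.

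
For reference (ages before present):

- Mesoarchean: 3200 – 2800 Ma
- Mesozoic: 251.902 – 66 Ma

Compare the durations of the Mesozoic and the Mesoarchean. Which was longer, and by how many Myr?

Mesoarchean, by 214.098 million years

Mesozoic: 251.902 − 66 = 185.902 Myr.
Mesoarchean: 3200 − 2800 = 400 Myr.
Difference: 400 − 185.902 = 214.098 Myr, so the Mesoarchean was longer.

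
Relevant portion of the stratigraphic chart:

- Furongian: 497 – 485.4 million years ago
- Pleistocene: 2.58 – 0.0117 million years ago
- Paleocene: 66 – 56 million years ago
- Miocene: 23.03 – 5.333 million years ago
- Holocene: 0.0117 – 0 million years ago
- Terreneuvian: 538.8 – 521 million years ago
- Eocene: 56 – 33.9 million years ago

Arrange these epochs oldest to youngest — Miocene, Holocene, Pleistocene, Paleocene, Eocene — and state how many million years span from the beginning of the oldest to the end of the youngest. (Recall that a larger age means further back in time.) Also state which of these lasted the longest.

From the excerpt: Miocene 23.03–5.333; Holocene 0.0117–0; Pleistocene 2.58–0.0117; Paleocene 66–56; Eocene 56–33.9 (Ma).
Larger Ma is earlier, so the oldest is Paleocene and the youngest is Holocene; oldest to youngest: Paleocene, Eocene, Miocene, Pleistocene, Holocene.
Oldest start 66 minus youngest end 0 gives 66 Myr overall.
Individual lengths (start − end): Paleocene 10; Pleistocene 2.5683; Miocene 17.697; Eocene 22.1; Holocene 0.0117. The largest is Eocene at 22.1 Myr.

Paleocene → Eocene → Miocene → Pleistocene → Holocene; total span 66 Myr; longest is Eocene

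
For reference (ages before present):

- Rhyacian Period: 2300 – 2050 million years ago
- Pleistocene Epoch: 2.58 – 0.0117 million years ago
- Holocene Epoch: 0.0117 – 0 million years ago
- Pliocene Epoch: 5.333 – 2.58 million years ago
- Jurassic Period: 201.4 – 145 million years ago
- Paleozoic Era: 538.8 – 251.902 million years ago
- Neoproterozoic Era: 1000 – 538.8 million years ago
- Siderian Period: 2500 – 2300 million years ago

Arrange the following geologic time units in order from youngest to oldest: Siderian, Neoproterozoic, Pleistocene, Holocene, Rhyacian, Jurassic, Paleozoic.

Holocene → Pleistocene → Jurassic → Paleozoic → Neoproterozoic → Rhyacian → Siderian

Sorting by start age (ascending Ma, since larger Ma = older): Holocene began 0.0117, Pleistocene began 2.58, Jurassic began 201.4, Paleozoic began 538.8, Neoproterozoic began 1000, Rhyacian began 2300, Siderian began 2500.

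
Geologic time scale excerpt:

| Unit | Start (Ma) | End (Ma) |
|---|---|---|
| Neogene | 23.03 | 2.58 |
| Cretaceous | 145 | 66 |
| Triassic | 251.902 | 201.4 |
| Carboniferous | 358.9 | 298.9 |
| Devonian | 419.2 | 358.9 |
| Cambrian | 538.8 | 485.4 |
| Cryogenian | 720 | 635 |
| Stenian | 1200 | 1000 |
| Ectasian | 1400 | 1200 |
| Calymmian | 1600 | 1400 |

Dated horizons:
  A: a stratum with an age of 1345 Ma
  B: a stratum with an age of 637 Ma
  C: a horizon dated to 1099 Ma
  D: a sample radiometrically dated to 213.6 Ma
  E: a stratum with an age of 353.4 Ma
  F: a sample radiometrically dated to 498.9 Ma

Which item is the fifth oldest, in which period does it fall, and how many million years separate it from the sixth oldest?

Sorted oldest-first by Ma: A (1345), C (1099), B (637), F (498.9), E (353.4), D (213.6).
The fifth oldest is E at 353.4 Ma, which lies in 358.9–298.9 Ma: the Carboniferous.
The sixth oldest is D at 213.6 Ma; separation = |353.4 − 213.6| = 139.8 Myr.

E, in the Carboniferous; 139.8 million years to D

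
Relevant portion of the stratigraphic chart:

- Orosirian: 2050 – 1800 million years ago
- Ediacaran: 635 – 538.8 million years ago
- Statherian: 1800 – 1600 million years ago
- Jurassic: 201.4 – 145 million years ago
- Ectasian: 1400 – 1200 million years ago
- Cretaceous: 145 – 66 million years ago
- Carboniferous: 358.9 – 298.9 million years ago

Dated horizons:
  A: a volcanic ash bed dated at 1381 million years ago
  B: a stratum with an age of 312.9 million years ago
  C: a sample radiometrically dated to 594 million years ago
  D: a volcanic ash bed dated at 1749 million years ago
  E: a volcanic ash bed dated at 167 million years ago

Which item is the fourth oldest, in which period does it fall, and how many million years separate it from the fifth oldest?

Sorted oldest-first by Ma: D (1749), A (1381), C (594), B (312.9), E (167).
The fourth oldest is B at 312.9 Ma, which lies in 358.9–298.9 Ma: the Carboniferous.
The fifth oldest is E at 167 Ma; separation = |312.9 − 167| = 145.9 Myr.

B, in the Carboniferous; 145.9 million years to E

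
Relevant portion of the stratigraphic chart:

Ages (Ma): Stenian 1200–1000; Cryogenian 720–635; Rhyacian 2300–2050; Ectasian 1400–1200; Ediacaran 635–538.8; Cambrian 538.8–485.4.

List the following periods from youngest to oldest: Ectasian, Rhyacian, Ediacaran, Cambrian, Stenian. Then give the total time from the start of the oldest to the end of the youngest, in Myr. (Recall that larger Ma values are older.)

Start ages (Ma): Rhyacian 2300, Ectasian 1400, Stenian 1200, Ediacaran 635, Cambrian 538.8.
Ordered youngest to oldest: Cambrian, Ediacaran, Stenian, Ectasian, Rhyacian.
Span = 2300 − 485.4 = 1814.6 Myr.

Cambrian, Ediacaran, Stenian, Ectasian, Rhyacian; total span 1814.6 Myr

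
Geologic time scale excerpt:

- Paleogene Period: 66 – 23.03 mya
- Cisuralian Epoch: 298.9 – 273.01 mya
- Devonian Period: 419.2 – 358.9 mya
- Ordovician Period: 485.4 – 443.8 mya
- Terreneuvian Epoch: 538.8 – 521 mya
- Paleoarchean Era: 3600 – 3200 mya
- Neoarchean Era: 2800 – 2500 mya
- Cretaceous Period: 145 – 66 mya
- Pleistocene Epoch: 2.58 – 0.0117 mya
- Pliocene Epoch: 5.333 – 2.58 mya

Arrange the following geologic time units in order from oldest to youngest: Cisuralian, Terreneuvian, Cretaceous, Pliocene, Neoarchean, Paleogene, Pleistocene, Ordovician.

Neoarchean, Terreneuvian, Ordovician, Cisuralian, Cretaceous, Paleogene, Pliocene, Pleistocene

The oldest of these is Neoarchean (starts 2800 Ma) and the youngest is Pleistocene (ends 0.0117 Ma).
In between, by decreasing start age: Terreneuvian (538.8), Ordovician (485.4), Cisuralian (298.9), Cretaceous (145), Paleogene (66), Pliocene (5.333).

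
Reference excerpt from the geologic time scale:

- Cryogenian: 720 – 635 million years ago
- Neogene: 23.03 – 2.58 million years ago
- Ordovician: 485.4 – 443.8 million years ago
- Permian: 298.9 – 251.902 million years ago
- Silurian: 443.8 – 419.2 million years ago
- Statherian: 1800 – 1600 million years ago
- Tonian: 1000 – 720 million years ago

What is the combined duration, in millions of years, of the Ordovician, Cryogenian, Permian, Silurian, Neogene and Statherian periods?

418.648 million years

Each duration: Ordovician = 41.6; Cryogenian = 85; Permian = 46.998; Silurian = 24.6; Neogene = 20.45; Statherian = 200.
Sum: 41.6 + 85 + 46.998 + 24.6 + 20.45 + 200 = 418.648 Myr.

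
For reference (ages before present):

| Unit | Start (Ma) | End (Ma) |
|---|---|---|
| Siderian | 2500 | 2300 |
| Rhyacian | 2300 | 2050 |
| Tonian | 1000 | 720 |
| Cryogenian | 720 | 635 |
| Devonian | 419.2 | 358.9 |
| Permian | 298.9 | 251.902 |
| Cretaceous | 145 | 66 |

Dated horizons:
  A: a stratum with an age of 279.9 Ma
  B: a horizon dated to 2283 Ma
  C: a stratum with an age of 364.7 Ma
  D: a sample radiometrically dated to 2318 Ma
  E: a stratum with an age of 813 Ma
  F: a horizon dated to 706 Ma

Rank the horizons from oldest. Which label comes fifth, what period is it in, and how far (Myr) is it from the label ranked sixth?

C, in the Devonian; 84.8 million years to A

Sorted oldest-first by Ma: D (2318), B (2283), E (813), F (706), C (364.7), A (279.9).
The fifth oldest is C at 364.7 Ma, which lies in 419.2–358.9 Ma: the Devonian.
The sixth oldest is A at 279.9 Ma; separation = |364.7 − 279.9| = 84.8 Myr.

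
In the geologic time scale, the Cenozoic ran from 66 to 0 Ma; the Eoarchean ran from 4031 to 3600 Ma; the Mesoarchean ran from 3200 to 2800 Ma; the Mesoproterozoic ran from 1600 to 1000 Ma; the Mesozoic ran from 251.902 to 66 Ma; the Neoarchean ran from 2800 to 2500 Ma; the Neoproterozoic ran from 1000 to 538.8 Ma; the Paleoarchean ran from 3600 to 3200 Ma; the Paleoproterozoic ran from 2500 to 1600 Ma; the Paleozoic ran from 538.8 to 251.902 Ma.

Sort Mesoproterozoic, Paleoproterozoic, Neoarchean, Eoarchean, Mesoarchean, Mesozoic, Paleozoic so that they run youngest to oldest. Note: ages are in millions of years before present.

The oldest of these is Eoarchean (starts 4031 Ma) and the youngest is Mesozoic (ends 66 Ma).
In between, by decreasing start age: Mesoarchean (3200), Neoarchean (2800), Paleoproterozoic (2500), Mesoproterozoic (1600), Paleozoic (538.8).
Listing youngest first means reversing that sequence.

Mesozoic, Paleozoic, Mesoproterozoic, Paleoproterozoic, Neoarchean, Mesoarchean, Eoarchean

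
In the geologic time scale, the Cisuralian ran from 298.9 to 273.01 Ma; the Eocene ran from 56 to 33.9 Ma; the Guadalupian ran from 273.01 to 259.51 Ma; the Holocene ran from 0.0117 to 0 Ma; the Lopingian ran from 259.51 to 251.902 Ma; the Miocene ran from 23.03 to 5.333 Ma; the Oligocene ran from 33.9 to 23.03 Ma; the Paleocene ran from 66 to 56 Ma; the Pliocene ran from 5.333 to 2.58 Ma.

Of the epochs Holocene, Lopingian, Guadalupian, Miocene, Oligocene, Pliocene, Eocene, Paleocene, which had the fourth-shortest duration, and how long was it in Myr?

Start − end for each: Holocene 0.0117 − 0 = 0.0117; Lopingian 259.51 − 251.902 = 7.608; Guadalupian 273.01 − 259.51 = 13.5; Miocene 23.03 − 5.333 = 17.697; Oligocene 33.9 − 23.03 = 10.87; Pliocene 5.333 − 2.58 = 2.753; Eocene 56 − 33.9 = 22.1; Paleocene 66 − 56 = 10.
Ranking these from shortest: Holocene < Pliocene < Lopingian < Paleocene < Oligocene < Guadalupian < Miocene < Eocene.
Position 4 in that ranking is Paleocene, which lasted 10 Myr.

Paleocene, 10 million years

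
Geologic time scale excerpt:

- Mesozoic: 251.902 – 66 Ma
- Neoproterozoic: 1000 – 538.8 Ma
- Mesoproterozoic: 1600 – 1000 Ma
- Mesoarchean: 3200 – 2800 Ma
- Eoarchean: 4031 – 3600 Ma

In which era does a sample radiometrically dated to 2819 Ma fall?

2819 Ma lies between 3200 and 2800 Ma, so it falls in the Mesoarchean.

Mesoarchean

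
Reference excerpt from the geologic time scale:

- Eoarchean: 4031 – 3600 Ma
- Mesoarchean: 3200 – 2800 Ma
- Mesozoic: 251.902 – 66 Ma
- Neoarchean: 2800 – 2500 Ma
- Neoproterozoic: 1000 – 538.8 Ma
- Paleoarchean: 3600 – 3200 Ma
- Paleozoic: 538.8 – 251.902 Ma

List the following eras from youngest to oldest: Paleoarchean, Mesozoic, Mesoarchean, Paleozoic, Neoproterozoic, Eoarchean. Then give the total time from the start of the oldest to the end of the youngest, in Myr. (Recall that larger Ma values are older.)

Start ages (Ma): Eoarchean 4031, Paleoarchean 3600, Mesoarchean 3200, Neoproterozoic 1000, Paleozoic 538.8, Mesozoic 251.902.
Ordered youngest to oldest: Mesozoic, Paleozoic, Neoproterozoic, Mesoarchean, Paleoarchean, Eoarchean.
Span = 4031 − 66 = 3965 Myr.

Mesozoic → Paleozoic → Neoproterozoic → Mesoarchean → Paleoarchean → Eoarchean; total span 3965 Myr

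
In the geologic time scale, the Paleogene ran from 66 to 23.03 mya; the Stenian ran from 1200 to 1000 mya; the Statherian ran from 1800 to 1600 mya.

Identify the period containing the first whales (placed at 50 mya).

Paleogene

50 Ma lies between 66 and 23.03 Ma, so it falls in the Paleogene.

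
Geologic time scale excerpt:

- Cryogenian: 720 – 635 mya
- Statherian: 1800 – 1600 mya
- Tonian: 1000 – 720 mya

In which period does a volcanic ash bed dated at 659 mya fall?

659 Ma lies between 720 and 635 Ma, so it falls in the Cryogenian.

Cryogenian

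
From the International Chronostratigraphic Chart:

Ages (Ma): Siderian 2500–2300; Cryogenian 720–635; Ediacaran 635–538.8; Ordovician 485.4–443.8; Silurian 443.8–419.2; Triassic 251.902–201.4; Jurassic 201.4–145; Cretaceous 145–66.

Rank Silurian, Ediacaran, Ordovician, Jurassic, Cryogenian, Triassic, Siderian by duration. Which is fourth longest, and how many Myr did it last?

Durations: Silurian 24.6; Ediacaran 96.2; Ordovician 41.6; Jurassic 56.4; Cryogenian 85; Triassic 50.502; Siderian 200 Myr.
Sorted longest-first: Siderian (200), Ediacaran (96.2), Cryogenian (85), Jurassic (56.4), Triassic (50.502), Ordovician (41.6), Silurian (24.6).
The fourth longest is Jurassic at 56.4 Myr.

Jurassic, 56.4 million years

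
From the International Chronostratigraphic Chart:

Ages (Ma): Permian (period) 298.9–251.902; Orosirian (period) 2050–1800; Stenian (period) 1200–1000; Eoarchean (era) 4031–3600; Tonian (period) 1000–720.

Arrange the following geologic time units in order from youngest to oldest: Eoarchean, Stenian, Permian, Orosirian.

Permian, Stenian, Orosirian, Eoarchean

The oldest of these is Eoarchean (starts 4031 Ma) and the youngest is Permian (ends 251.902 Ma).
In between, by decreasing start age: Orosirian (2050), Stenian (1200).
Listing youngest first means reversing that sequence.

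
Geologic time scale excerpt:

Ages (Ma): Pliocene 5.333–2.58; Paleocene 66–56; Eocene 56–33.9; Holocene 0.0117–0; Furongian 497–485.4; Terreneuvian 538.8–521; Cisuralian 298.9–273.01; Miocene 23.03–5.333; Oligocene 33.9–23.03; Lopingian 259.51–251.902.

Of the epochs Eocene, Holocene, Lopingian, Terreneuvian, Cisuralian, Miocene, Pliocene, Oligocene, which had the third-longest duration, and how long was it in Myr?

Start − end for each: Eocene 56 − 33.9 = 22.1; Holocene 0.0117 − 0 = 0.0117; Lopingian 259.51 − 251.902 = 7.608; Terreneuvian 538.8 − 521 = 17.8; Cisuralian 298.9 − 273.01 = 25.89; Miocene 23.03 − 5.333 = 17.697; Pliocene 5.333 − 2.58 = 2.753; Oligocene 33.9 − 23.03 = 10.87.
Ranking these from longest: Cisuralian > Eocene > Terreneuvian > Miocene > Oligocene > Lopingian > Pliocene > Holocene.
Position 3 in that ranking is Terreneuvian, which lasted 17.8 Myr.

Terreneuvian, 17.8 million years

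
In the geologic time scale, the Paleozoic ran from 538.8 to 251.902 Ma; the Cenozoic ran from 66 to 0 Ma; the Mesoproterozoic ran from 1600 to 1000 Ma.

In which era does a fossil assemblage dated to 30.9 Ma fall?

Cenozoic

30.9 Ma lies between 66 and 0 Ma, so it falls in the Cenozoic.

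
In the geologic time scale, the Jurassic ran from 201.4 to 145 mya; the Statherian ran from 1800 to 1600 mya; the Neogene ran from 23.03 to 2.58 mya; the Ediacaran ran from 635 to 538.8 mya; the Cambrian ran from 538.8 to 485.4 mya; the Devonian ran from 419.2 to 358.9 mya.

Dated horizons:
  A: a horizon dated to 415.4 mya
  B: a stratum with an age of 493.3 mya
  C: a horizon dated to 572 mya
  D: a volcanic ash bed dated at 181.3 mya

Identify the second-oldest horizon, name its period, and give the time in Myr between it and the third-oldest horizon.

B, in the Cambrian; 77.9 million years to A

Sorted oldest-first by Ma: C (572), B (493.3), A (415.4), D (181.3).
The second oldest is B at 493.3 Ma, which lies in 538.8–485.4 Ma: the Cambrian.
The third oldest is A at 415.4 Ma; separation = |493.3 − 415.4| = 77.9 Myr.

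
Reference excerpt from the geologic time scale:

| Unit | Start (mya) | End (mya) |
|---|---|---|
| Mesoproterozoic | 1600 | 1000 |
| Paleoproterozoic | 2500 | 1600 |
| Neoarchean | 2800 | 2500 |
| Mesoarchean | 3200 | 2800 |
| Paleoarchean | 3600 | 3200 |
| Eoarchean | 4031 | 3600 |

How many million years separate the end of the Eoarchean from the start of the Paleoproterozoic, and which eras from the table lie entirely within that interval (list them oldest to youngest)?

The Eoarchean closes at 3600 Ma and the Paleoproterozoic opens at 2500 Ma, so the interval is 3600 − 2500 = 1100 Myr.
An era fits inside if it starts at or after 3600 Ma and ends at or before 2500 Ma; oldest first that gives Paleoarchean, Mesoarchean, Neoarchean.

1100 million years; Paleoarchean, Mesoarchean, Neoarchean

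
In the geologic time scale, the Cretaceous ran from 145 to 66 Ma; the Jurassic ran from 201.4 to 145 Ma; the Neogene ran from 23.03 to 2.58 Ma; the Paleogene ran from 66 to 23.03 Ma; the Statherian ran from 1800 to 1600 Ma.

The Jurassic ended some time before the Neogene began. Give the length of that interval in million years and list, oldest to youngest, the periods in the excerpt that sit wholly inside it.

121.97 million years; Cretaceous, Paleogene

End of Jurassic = 145 Ma; start of Neogene = 23.03 Ma.
Gap = 145 − 23.03 = 121.97 Myr.
Periods wholly inside 145–23.03 Ma: Cretaceous (145–66), Paleogene (66–23.03).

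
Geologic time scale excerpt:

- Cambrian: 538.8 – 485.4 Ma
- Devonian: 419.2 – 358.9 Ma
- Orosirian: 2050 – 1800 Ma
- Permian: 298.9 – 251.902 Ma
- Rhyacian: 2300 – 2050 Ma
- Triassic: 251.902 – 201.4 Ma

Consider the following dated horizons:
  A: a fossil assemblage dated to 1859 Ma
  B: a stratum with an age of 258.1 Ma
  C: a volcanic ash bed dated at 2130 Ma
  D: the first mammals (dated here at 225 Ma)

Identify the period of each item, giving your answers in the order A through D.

Match each age against the start–end ranges in the excerpt: A = 1859 Ma → Orosirian (2050–1800); B = 258.1 Ma → Permian (298.9–251.902); C = 2130 Ma → Rhyacian (2300–2050); D = 225 Ma → Triassic (251.902–201.4).

A — Orosirian; B — Permian; C — Rhyacian; D — Triassic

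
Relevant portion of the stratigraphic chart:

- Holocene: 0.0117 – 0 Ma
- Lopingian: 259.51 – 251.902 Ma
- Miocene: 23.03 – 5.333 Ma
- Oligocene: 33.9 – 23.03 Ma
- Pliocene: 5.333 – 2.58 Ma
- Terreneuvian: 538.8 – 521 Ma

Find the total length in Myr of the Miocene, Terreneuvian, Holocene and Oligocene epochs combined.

46.3787 million years

Duration is start − end for each: (23.03 − 5.333) + (538.8 − 521) + (0.0117 − 0) + (33.9 − 23.03).
That is 17.697 + 17.8 + 0.0117 + 10.87, which totals 46.3787 million years.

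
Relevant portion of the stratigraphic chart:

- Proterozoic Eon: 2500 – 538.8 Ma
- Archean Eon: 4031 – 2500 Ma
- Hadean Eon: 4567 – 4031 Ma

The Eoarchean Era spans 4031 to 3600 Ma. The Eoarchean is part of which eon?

Archean

The Eoarchean (4031–3600 Ma) lies entirely within 4031–2500 Ma, the Archean Eon.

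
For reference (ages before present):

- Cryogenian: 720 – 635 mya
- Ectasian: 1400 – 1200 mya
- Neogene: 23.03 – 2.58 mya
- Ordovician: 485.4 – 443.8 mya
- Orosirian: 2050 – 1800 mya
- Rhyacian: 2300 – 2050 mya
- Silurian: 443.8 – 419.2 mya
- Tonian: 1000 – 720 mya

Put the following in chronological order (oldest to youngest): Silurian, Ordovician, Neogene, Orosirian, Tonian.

Orosirian, then Tonian, then Ordovician, then Silurian, then Neogene

The oldest of these is Orosirian (starts 2050 Ma) and the youngest is Neogene (ends 2.58 Ma).
In between, by decreasing start age: Tonian (1000), Ordovician (485.4), Silurian (443.8).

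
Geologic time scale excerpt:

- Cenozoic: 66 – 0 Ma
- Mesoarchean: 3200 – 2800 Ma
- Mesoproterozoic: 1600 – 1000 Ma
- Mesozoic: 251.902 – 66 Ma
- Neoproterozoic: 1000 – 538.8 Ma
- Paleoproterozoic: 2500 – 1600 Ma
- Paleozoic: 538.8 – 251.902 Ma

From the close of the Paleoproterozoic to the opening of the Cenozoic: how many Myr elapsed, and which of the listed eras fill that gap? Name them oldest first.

End of Paleoproterozoic = 1600 Ma; start of Cenozoic = 66 Ma.
Gap = 1600 − 66 = 1534 Myr.
Eras wholly inside 1600–66 Ma: Mesoproterozoic (1600–1000), Neoproterozoic (1000–538.8), Paleozoic (538.8–251.902), Mesozoic (251.902–66).

1534 million years; Mesoproterozoic, Neoproterozoic, Paleozoic, Mesozoic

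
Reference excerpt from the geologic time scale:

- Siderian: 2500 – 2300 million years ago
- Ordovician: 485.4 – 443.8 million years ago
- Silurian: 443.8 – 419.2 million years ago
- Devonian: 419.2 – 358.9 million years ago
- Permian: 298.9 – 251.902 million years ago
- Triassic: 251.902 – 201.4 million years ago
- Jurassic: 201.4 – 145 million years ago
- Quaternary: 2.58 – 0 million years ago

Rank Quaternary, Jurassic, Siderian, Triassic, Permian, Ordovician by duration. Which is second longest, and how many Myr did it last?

Jurassic, 56.4 million years

Start − end for each: Quaternary 2.58 − 0 = 2.58; Jurassic 201.4 − 145 = 56.4; Siderian 2500 − 2300 = 200; Triassic 251.902 − 201.4 = 50.502; Permian 298.9 − 251.902 = 46.998; Ordovician 485.4 − 443.8 = 41.6.
Ranking these from longest: Siderian > Jurassic > Triassic > Permian > Ordovician > Quaternary.
Position 2 in that ranking is Jurassic, which lasted 56.4 Myr.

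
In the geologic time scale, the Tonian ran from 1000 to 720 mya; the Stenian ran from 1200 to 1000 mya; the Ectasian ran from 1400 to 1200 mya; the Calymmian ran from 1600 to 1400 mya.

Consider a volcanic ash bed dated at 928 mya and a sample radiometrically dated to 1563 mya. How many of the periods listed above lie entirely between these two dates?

The older date is 1563 Ma and the younger is 928 Ma.
Periods with start < 1563 and end > 928 Ma: Ectasian (1400–1200), Stenian (1200–1000).
That is 2 complete periods.

2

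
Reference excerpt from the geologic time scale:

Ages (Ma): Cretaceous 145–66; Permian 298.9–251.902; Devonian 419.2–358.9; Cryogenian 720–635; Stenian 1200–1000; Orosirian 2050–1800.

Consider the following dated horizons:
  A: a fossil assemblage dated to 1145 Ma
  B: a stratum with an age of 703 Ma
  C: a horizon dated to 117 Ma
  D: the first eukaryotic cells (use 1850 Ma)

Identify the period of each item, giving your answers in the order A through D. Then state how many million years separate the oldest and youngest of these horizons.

Match each age against the start–end ranges in the excerpt: A = 1145 Ma → Stenian (1200–1000); B = 703 Ma → Cryogenian (720–635); C = 117 Ma → Cretaceous (145–66); D = 1850 Ma → Orosirian (2050–1800).
The largest age is 1850 Ma and the smallest is 117 Ma; their difference is 1733 Myr.

A — Stenian; B — Cryogenian; C — Cretaceous; D — Orosirian; span 1733 million years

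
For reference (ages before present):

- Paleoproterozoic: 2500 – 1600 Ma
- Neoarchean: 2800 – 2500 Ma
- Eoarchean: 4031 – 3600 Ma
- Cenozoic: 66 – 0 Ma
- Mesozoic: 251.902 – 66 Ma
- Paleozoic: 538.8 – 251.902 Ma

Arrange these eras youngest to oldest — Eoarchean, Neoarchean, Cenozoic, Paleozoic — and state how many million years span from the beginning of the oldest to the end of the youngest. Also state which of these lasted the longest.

Start ages (Ma): Eoarchean 4031, Neoarchean 2800, Paleozoic 538.8, Cenozoic 66.
Ordered youngest to oldest: Cenozoic, Paleozoic, Neoarchean, Eoarchean.
Span = 4031 − 0 = 4031 Myr.
Durations: Paleozoic 286.898, Eoarchean 431, Neoarchean 300, Cenozoic 66 → longest is Eoarchean (431 Myr).

Cenozoic, Paleozoic, Neoarchean, Eoarchean; total span 4031 Myr; longest is Eoarchean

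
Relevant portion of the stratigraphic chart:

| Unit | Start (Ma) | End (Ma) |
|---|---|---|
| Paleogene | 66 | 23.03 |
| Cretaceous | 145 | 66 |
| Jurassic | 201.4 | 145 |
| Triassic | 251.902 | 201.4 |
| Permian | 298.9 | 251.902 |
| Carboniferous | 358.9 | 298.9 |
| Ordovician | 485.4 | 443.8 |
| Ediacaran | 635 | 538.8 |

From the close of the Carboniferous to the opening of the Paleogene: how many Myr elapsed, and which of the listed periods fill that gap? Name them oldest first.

232.9 million years; Permian, Triassic, Jurassic, Cretaceous

End of Carboniferous = 298.9 Ma; start of Paleogene = 66 Ma.
Gap = 298.9 − 66 = 232.9 Myr.
Periods wholly inside 298.9–66 Ma: Permian (298.9–251.902), Triassic (251.902–201.4), Jurassic (201.4–145), Cretaceous (145–66).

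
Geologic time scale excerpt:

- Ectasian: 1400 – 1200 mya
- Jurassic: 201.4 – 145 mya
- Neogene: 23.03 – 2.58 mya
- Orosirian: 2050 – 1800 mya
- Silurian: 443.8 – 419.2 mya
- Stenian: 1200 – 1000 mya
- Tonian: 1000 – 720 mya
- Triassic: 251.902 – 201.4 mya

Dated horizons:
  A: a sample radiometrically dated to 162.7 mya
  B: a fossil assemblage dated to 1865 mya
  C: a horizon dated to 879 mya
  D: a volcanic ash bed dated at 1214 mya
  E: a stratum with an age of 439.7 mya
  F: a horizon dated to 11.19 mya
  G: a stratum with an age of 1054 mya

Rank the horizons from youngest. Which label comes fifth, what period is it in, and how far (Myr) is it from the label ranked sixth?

Sorted youngest-first by Ma: F (11.19), A (162.7), E (439.7), C (879), G (1054), D (1214), B (1865).
The fifth youngest is G at 1054 Ma, which lies in 1200–1000 Ma: the Stenian.
The sixth youngest is D at 1214 Ma; separation = |1054 − 1214| = 160 Myr.

G, in the Stenian; 160 million years to D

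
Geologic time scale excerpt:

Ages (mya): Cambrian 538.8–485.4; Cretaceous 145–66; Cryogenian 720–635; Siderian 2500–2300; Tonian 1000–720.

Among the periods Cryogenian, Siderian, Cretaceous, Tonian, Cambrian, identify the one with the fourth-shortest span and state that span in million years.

Siderian, 200 million years

Start − end for each: Cryogenian 720 − 635 = 85; Siderian 2500 − 2300 = 200; Cretaceous 145 − 66 = 79; Tonian 1000 − 720 = 280; Cambrian 538.8 − 485.4 = 53.4.
Ranking these from shortest: Cambrian < Cretaceous < Cryogenian < Siderian < Tonian.
Position 4 in that ranking is Siderian, which lasted 200 Myr.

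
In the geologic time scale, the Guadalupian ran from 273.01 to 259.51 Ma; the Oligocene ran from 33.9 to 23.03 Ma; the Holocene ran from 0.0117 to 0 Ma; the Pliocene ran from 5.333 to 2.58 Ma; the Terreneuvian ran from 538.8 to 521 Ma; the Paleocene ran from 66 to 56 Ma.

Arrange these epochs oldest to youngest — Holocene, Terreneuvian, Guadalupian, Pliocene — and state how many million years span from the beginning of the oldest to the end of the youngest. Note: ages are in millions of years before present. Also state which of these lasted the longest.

From the excerpt: Holocene 0.0117–0; Terreneuvian 538.8–521; Guadalupian 273.01–259.51; Pliocene 5.333–2.58 (Ma).
Larger Ma is earlier, so the oldest is Terreneuvian and the youngest is Holocene; oldest to youngest: Terreneuvian, Guadalupian, Pliocene, Holocene.
Oldest start 538.8 minus youngest end 0 gives 538.8 Myr overall.
Individual lengths (start − end): Terreneuvian 17.8; Holocene 0.0117; Guadalupian 13.5; Pliocene 2.753. The largest is Terreneuvian at 17.8 Myr.

Terreneuvian → Guadalupian → Pliocene → Holocene; total span 538.8 Myr; longest is Terreneuvian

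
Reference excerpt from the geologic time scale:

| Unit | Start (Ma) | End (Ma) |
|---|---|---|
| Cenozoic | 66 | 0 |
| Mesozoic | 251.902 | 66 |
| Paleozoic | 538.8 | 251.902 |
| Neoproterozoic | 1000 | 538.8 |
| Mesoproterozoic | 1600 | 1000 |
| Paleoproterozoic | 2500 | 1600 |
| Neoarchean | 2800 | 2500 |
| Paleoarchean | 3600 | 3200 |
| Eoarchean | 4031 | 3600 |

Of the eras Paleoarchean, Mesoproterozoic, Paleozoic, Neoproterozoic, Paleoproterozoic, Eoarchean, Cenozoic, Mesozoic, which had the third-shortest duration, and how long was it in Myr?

Paleozoic, 286.898 million years

Start − end for each: Paleoarchean 3600 − 3200 = 400; Mesoproterozoic 1600 − 1000 = 600; Paleozoic 538.8 − 251.902 = 286.898; Neoproterozoic 1000 − 538.8 = 461.2; Paleoproterozoic 2500 − 1600 = 900; Eoarchean 4031 − 3600 = 431; Cenozoic 66 − 0 = 66; Mesozoic 251.902 − 66 = 185.902.
Ranking these from shortest: Cenozoic < Mesozoic < Paleozoic < Paleoarchean < Eoarchean < Neoproterozoic < Mesoproterozoic < Paleoproterozoic.
Position 3 in that ranking is Paleozoic, which lasted 286.898 Myr.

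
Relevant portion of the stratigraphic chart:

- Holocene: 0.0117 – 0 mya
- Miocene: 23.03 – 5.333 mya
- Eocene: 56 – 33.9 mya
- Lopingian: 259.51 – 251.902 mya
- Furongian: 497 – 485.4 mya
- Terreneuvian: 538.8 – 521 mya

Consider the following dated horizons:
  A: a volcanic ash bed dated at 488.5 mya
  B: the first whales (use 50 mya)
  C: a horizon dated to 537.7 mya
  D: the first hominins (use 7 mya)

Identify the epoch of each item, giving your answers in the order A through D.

A — Furongian; B — Eocene; C — Terreneuvian; D — Miocene

Match each age against the start–end ranges in the excerpt: A = 488.5 Ma → Furongian (497–485.4); B = 50 Ma → Eocene (56–33.9); C = 537.7 Ma → Terreneuvian (538.8–521); D = 7 Ma → Miocene (23.03–5.333).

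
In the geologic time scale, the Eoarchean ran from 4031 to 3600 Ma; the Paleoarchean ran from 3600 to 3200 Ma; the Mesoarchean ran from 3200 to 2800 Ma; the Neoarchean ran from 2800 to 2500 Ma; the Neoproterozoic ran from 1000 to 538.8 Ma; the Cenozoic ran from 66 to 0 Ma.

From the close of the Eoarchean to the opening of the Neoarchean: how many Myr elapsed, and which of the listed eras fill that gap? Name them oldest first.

800 million years; Paleoarchean, Mesoarchean

End of Eoarchean = 3600 Ma; start of Neoarchean = 2800 Ma.
Gap = 3600 − 2800 = 800 Myr.
Eras wholly inside 3600–2800 Ma: Paleoarchean (3600–3200), Mesoarchean (3200–2800).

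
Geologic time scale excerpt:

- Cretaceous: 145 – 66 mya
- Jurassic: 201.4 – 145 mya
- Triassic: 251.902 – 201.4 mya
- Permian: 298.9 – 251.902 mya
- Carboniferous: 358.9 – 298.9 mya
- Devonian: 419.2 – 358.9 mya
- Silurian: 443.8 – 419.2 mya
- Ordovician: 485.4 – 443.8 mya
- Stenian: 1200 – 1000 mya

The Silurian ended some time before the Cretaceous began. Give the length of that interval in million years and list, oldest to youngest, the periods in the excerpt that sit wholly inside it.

End of Silurian = 419.2 Ma; start of Cretaceous = 145 Ma.
Gap = 419.2 − 145 = 274.2 Myr.
Periods wholly inside 419.2–145 Ma: Devonian (419.2–358.9), Carboniferous (358.9–298.9), Permian (298.9–251.902), Triassic (251.902–201.4), Jurassic (201.4–145).

274.2 million years; Devonian, Carboniferous, Permian, Triassic, Jurassic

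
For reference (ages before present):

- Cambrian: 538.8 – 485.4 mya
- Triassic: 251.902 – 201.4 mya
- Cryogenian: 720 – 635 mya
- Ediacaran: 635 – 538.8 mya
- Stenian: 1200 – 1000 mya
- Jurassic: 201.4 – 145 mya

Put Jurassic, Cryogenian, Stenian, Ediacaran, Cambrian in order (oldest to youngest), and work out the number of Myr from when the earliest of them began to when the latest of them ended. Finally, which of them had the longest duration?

Stenian, Cryogenian, Ediacaran, Cambrian, Jurassic; total span 1055 Myr; longest is Stenian

Start ages (Ma): Stenian 1200, Cryogenian 720, Ediacaran 635, Cambrian 538.8, Jurassic 201.4.
Ordered oldest to youngest: Stenian, Cryogenian, Ediacaran, Cambrian, Jurassic.
Span = 1200 − 145 = 1055 Myr.
Durations: Cryogenian 85, Cambrian 53.4, Stenian 200, Jurassic 56.4, Ediacaran 96.2 → longest is Stenian (200 Myr).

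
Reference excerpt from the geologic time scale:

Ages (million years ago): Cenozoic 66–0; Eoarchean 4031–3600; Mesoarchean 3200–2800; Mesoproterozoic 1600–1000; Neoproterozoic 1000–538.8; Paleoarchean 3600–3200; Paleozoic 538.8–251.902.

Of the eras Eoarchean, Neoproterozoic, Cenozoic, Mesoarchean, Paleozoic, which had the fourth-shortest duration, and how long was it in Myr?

Eoarchean, 431 million years

Start − end for each: Eoarchean 4031 − 3600 = 431; Neoproterozoic 1000 − 538.8 = 461.2; Cenozoic 66 − 0 = 66; Mesoarchean 3200 − 2800 = 400; Paleozoic 538.8 − 251.902 = 286.898.
Ranking these from shortest: Cenozoic < Paleozoic < Mesoarchean < Eoarchean < Neoproterozoic.
Position 4 in that ranking is Eoarchean, which lasted 431 Myr.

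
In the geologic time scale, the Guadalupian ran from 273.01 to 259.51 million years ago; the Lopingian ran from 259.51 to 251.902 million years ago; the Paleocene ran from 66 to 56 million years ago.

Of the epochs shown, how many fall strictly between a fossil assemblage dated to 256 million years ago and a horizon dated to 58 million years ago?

The older date is 256 Ma and the younger is 58 Ma.
No epoch both begins after 256 Ma and ends before 58 Ma, so the count is 0.

0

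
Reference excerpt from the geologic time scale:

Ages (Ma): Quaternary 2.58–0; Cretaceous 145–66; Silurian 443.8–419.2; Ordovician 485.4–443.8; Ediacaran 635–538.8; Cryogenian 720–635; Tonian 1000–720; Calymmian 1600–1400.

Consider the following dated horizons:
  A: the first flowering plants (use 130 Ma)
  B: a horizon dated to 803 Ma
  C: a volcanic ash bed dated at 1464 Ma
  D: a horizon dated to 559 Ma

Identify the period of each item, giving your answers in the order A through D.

A — Cretaceous; B — Tonian; C — Calymmian; D — Ediacaran

Match each age against the start–end ranges in the excerpt: A = 130 Ma → Cretaceous (145–66); B = 803 Ma → Tonian (1000–720); C = 1464 Ma → Calymmian (1600–1400); D = 559 Ma → Ediacaran (635–538.8).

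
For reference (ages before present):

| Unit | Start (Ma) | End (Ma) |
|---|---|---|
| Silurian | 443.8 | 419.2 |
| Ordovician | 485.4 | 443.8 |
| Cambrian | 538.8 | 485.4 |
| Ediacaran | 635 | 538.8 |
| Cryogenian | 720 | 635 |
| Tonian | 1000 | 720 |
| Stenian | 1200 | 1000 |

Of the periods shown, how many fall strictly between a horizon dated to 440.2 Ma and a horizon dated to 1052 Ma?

The older date is 1052 Ma and the younger is 440.2 Ma.
Periods with start < 1052 and end > 440.2 Ma: Tonian (1000–720), Cryogenian (720–635), Ediacaran (635–538.8), Cambrian (538.8–485.4), Ordovician (485.4–443.8).
That is 5 complete periods.

5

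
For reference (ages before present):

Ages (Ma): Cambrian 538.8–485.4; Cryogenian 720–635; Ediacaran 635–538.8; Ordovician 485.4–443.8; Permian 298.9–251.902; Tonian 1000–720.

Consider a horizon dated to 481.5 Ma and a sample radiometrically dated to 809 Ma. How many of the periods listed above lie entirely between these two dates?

The older date is 809 Ma and the younger is 481.5 Ma.
Periods with start < 809 and end > 481.5 Ma: Cryogenian (720–635), Ediacaran (635–538.8), Cambrian (538.8–485.4).
That is 3 complete periods.

3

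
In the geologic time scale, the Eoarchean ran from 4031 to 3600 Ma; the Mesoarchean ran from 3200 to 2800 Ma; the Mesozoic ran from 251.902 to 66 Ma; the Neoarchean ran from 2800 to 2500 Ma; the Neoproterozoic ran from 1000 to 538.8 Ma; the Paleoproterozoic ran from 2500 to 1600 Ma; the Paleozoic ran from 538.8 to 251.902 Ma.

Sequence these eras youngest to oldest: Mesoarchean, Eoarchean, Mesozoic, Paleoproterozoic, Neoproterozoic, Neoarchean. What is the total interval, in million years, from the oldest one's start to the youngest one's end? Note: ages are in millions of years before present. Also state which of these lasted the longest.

Start ages (Ma): Eoarchean 4031, Mesoarchean 3200, Neoarchean 2800, Paleoproterozoic 2500, Neoproterozoic 1000, Mesozoic 251.902.
Ordered youngest to oldest: Mesozoic, Neoproterozoic, Paleoproterozoic, Neoarchean, Mesoarchean, Eoarchean.
Span = 4031 − 66 = 3965 Myr.
Durations: Eoarchean 431, Mesozoic 185.902, Neoarchean 300, Paleoproterozoic 900, Neoproterozoic 461.2, Mesoarchean 400 → longest is Paleoproterozoic (900 Myr).

Mesozoic → Neoproterozoic → Paleoproterozoic → Neoarchean → Mesoarchean → Eoarchean; total span 3965 Myr; longest is Paleoproterozoic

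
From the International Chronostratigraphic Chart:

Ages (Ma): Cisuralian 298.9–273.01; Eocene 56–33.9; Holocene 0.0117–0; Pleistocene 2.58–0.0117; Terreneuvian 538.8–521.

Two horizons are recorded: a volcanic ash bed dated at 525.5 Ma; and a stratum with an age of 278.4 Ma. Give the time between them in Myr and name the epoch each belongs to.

Elapsed time: 525.5 − 278.4 = 247.1 Myr.
525.5 Ma lies within 538.8–521 Ma: Terreneuvian.
278.4 Ma lies within 298.9–273.01 Ma: Cisuralian.

247.1 million years apart; the first in the Terreneuvian, the second in the Cisuralian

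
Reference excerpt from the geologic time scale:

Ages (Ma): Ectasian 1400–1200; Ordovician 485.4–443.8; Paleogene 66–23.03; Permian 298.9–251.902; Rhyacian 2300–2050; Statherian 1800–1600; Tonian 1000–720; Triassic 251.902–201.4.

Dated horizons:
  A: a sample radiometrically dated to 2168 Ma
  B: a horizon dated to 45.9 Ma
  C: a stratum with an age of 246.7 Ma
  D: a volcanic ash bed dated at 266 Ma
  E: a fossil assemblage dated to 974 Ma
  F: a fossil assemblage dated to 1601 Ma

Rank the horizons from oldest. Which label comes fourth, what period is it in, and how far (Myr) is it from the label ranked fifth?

D, in the Permian; 19.3 million years to C

Sorted oldest-first by Ma: A (2168), F (1601), E (974), D (266), C (246.7), B (45.9).
The fourth oldest is D at 266 Ma, which lies in 298.9–251.902 Ma: the Permian.
The fifth oldest is C at 246.7 Ma; separation = |266 − 246.7| = 19.3 Myr.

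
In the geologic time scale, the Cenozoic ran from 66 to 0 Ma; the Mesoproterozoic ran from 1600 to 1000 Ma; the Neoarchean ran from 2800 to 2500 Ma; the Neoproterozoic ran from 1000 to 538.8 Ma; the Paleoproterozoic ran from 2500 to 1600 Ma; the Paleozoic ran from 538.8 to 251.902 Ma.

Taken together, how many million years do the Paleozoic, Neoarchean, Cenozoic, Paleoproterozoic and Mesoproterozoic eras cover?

2152.898 million years

Each duration: Paleozoic = 286.898; Neoarchean = 300; Cenozoic = 66; Paleoproterozoic = 900; Mesoproterozoic = 600.
Sum: 286.898 + 300 + 66 + 900 + 600 = 2152.898 Myr.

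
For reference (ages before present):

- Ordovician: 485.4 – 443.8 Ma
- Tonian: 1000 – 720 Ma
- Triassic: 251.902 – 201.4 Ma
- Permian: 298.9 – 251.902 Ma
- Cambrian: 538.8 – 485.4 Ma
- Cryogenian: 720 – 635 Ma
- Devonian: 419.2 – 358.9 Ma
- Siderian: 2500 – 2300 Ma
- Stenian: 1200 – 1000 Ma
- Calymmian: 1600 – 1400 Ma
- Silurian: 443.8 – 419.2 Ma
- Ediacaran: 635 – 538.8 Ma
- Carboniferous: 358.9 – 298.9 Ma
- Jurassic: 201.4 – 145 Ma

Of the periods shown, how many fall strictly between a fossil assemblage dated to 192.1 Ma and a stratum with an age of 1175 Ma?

10

The older date is 1175 Ma and the younger is 192.1 Ma.
Periods with start < 1175 and end > 192.1 Ma: Tonian (1000–720), Cryogenian (720–635), Ediacaran (635–538.8), Cambrian (538.8–485.4), Ordovician (485.4–443.8), Silurian (443.8–419.2), Devonian (419.2–358.9), Carboniferous (358.9–298.9), Permian (298.9–251.902), Triassic (251.902–201.4).
That is 10 complete periods.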